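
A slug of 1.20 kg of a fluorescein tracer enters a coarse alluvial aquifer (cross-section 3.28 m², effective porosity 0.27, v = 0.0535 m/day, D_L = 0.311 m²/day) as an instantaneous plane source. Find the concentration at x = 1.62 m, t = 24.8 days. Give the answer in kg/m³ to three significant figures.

0.137 kg/m³

For an instantaneous plane source, C(x,t) = M/(n_e·A·√(4πDt)) · exp(−(x−vt)²/(4Dt)), with n_e·A the pore (flow) area.
Plume center vt = 0.0535 × 24.8 = 1.3268 m, so the well at 1.62 m is 0.2932 m downgradient of the peak.
√(4πDt) = 9.845 m, giving peak height M/(n_e·A·√(4πDt)) = 1.20/(0.27 × 3.28 × 9.845) = 0.1376 kg/m³.
(x−vt)²/(4Dt) = (0.2932)²/(4 × 0.311 × 24.8) = 0.002786; exp(−0.002786) = 0.9972.
C = 0.1376 × 0.9972 = 0.137 kg/m³.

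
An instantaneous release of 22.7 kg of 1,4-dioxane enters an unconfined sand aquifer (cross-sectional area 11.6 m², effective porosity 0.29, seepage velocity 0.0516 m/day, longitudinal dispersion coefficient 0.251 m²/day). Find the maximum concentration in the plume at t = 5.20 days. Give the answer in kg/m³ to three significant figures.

1.67 kg/m³

The peak of an instantaneous 1D plume sits at x = vt; there the Gaussian factor is 1 and C_max = M/(n_e·A·√(4πDt)), where n_e·A is the pore area the mass is dissolved in.
√(4πDt) = √(4π × 0.251 × 5.20) = 4.050 m, so C_max = 22.7/(0.29 × 11.6 × 4.050) = 1.67 kg/m³.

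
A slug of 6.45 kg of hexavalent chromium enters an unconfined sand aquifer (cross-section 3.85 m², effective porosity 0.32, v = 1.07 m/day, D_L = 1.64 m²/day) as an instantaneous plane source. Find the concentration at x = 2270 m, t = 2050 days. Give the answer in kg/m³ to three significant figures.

For an instantaneous plane source, C(x,t) = M/(n_e·A·√(4πDt)) · exp(−(x−vt)²/(4Dt)), with n_e·A the pore (flow) area.
Plume center vt = 1.07 × 2050 = 2193.5 m, so the well at 2270 m is 76.5 m downgradient of the peak.
√(4πDt) = 205.5 m, giving peak height M/(n_e·A·√(4πDt)) = 6.45/(0.32 × 3.85 × 205.5) = 0.02548 kg/m³.
(x−vt)²/(4Dt) = (76.5)²/(4 × 1.64 × 2050) = 0.4352; exp(−0.4352) = 0.6471.
C = 0.02548 × 0.6471 = 0.0165 kg/m³.

0.0165 kg/m³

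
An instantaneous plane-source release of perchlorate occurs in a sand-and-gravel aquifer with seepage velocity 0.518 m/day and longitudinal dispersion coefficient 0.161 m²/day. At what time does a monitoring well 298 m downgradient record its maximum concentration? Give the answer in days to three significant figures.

575 days

For the 1D instantaneous-source solution, setting ∂C/∂t = 0 at fixed x gives v²t² + 2Dt − x² = 0, so t = (√(D² + v²x²) − D)/v².
√(D² + v²x²) = √(0.161² + 0.518² × 298²) = 154.4; v² = 0.268324.
t = (154.4 − 0.161)/0.268324 = 575 days (vs. the pure-advection estimate x/v = 575 d).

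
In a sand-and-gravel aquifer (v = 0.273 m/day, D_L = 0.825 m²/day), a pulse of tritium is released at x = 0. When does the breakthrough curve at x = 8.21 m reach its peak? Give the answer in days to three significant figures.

For the 1D instantaneous-source solution, setting ∂C/∂t = 0 at fixed x gives v²t² + 2Dt − x² = 0, so t = (√(D² + v²x²) − D)/v².
√(D² + v²x²) = √(0.825² + 0.273² × 8.21²) = 2.388; v² = 0.074529.
t = (2.388 − 0.825)/0.074529 = 21.0 days (vs. the pure-advection estimate x/v = 30.1 d).

21.0 days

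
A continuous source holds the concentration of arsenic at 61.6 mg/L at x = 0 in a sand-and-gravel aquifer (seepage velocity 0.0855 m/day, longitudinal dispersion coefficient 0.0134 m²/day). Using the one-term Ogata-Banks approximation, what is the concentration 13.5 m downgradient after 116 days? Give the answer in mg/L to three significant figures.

For a continuous step input, C/C₀ ≈ ½·erfc((x−vt)/(2√(Dt))).
vt = 0.0855 × 116 = 9.918 m and 2√(Dt) = 2√(0.0134 × 116) = 2.494 m.
Argument (x−vt)/(2√(Dt)) = (13.5 − 9.918)/2.494 = 1.436; ½·erfc(1.436) = 0.02114.
C = 61.6 × 0.02114 = 1.30 mg/L.

1.30 mg/L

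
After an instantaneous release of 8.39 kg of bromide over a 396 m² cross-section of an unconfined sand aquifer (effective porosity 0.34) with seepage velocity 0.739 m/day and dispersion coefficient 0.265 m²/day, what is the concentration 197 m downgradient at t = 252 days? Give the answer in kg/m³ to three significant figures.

0.00139 kg/m³

For an instantaneous plane source, C(x,t) = M/(n_e·A·√(4πDt)) · exp(−(x−vt)²/(4Dt)), with n_e·A the pore (flow) area.
Plume center vt = 0.739 × 252 = 186.228 m, so the well at 197 m is 10.772 m downgradient of the peak.
√(4πDt) = 28.97 m, giving peak height M/(n_e·A·√(4πDt)) = 8.39/(0.34 × 396 × 28.97) = 0.002151 kg/m³.
(x−vt)²/(4Dt) = (10.772)²/(4 × 0.265 × 252) = 0.4344; exp(−0.4344) = 0.6477.
C = 0.002151 × 0.6477 = 0.00139 kg/m³.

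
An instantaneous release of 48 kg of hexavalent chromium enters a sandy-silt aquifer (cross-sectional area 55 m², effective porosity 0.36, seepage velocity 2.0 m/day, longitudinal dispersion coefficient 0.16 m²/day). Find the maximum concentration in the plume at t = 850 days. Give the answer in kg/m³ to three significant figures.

0.0586 kg/m³

The peak of an instantaneous 1D plume sits at x = vt; there the Gaussian factor is 1 and C_max = M/(n_e·A·√(4πDt)), where n_e·A is the pore area the mass is dissolved in.
√(4πDt) = √(4π × 0.16 × 850) = 41.34 m, so C_max = 48/(0.36 × 55 × 41.34) = 0.0586 kg/m³.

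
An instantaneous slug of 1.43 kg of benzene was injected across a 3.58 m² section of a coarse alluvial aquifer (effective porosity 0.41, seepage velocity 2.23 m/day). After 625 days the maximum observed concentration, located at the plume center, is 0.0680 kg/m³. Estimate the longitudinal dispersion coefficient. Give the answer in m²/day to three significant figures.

At the plume center C_max = M/(n_e·A·√(4πDt)), so D = M²/(4πt·(n_e·A·C_max)²).
n_e·A·C_max = 0.41 × 3.58 × 0.0680 = 0.09981 kg/m.
D = 1.43²/(4π × 625 × 0.09981²) = 0.0261 m²/day.

0.0261 m²/day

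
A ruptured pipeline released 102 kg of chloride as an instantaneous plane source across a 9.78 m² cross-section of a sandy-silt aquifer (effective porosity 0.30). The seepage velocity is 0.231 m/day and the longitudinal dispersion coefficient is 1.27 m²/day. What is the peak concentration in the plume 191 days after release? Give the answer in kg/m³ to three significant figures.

0.630 kg/m³

The peak of an instantaneous 1D plume sits at x = vt; there the Gaussian factor is 1 and C_max = M/(n_e·A·√(4πDt)), where n_e·A is the pore area the mass is dissolved in.
√(4πDt) = √(4π × 1.27 × 191) = 55.21 m, so C_max = 102/(0.30 × 9.78 × 55.21) = 0.630 kg/m³.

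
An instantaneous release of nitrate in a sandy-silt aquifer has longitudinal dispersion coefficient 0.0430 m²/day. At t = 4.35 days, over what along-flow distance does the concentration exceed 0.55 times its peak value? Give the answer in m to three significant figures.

The plume is Gaussian with σ = √(2Dt) = √(2 × 0.0430 × 4.35) = 0.6116 m.
C/C_peak = exp(−Δx²/(2σ²)) = 0.55 ⇒ Δx = σ·√(−2 ln 0.55) = 0.6116 × 1.093 = 0.6685 m.
Width = 2Δx = 1.34 m.

1.34 m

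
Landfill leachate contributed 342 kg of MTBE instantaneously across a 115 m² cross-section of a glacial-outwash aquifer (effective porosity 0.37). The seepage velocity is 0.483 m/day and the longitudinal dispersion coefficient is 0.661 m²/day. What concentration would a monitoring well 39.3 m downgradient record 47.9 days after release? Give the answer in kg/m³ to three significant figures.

0.0512 kg/m³

For an instantaneous plane source, C(x,t) = M/(n_e·A·√(4πDt)) · exp(−(x−vt)²/(4Dt)), with n_e·A the pore (flow) area.
Plume center vt = 0.483 × 47.9 = 23.1357 m, so the well at 39.3 m is 16.1643 m downgradient of the peak.
√(4πDt) = 19.95 m, giving peak height M/(n_e·A·√(4πDt)) = 342/(0.37 × 115 × 19.95) = 0.4029 kg/m³.
(x−vt)²/(4Dt) = (16.1643)²/(4 × 0.661 × 47.9) = 2.063; exp(−2.063) = 0.1271.
C = 0.4029 × 0.1271 = 0.0512 kg/m³.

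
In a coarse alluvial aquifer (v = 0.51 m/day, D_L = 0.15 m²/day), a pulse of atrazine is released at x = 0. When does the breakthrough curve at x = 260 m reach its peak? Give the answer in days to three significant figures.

For the 1D instantaneous-source solution, setting ∂C/∂t = 0 at fixed x gives v²t² + 2Dt − x² = 0, so t = (√(D² + v²x²) − D)/v².
√(D² + v²x²) = √(0.15² + 0.51² × 260²) = 132.6; v² = 0.2601.
t = (132.6 − 0.15)/0.2601 = 509 days (vs. the pure-advection estimate x/v = 510 d).

509 days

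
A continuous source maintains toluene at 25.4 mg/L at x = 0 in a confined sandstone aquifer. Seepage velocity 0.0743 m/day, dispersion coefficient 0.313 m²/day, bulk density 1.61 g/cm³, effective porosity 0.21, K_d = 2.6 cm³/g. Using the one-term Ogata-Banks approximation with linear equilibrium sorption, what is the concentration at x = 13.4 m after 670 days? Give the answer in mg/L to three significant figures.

Retardation factor R = 1 + ρ_b·K_d/n = 1 + 1.61 × 2.6/0.21 = 20.93.
Sorption retards both mechanisms: v_R = v/R = 0.003550 m/day, D_R = D/R = 0.01495 m²/day.
v_R·t = 0.003550 × 670 = 2.3785 m; 2√(D_R t) = 6.330 m; argument = (13.4 − 2.3785)/6.330 = 1.741.
C = C₀ × ½·erfc(1.741) = 25.4 × 0.006905 = 0.175 mg/L.

0.175 mg/L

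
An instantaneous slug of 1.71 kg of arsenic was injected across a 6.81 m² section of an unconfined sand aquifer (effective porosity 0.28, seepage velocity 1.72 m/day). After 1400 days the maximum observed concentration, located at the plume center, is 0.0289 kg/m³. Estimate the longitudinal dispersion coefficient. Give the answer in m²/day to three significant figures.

At the plume center C_max = M/(n_e·A·√(4πDt)), so D = M²/(4πt·(n_e·A·C_max)²).
n_e·A·C_max = 0.28 × 6.81 × 0.0289 = 0.05511 kg/m.
D = 1.71²/(4π × 1400 × 0.05511²) = 0.0547 m²/day.

0.0547 m²/day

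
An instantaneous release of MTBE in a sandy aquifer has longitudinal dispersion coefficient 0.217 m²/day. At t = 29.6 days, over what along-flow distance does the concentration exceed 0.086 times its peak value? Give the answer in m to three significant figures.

15.9 m

The plume is Gaussian with σ = √(2Dt) = √(2 × 0.217 × 29.6) = 3.584 m.
C/C_peak = exp(−Δx²/(2σ²)) = 0.086 ⇒ Δx = σ·√(−2 ln 0.086) = 3.584 × 2.215 = 7.939 m.
Width = 2Δx = 15.9 m.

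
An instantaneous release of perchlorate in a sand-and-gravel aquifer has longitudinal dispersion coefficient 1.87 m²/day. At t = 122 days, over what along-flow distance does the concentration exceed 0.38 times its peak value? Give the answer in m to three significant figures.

The plume is Gaussian with σ = √(2Dt) = √(2 × 1.87 × 122) = 21.36 m.
C/C_peak = exp(−Δx²/(2σ²)) = 0.38 ⇒ Δx = σ·√(−2 ln 0.38) = 21.36 × 1.391 = 29.71 m.
Width = 2Δx = 59.4 m.

59.4 m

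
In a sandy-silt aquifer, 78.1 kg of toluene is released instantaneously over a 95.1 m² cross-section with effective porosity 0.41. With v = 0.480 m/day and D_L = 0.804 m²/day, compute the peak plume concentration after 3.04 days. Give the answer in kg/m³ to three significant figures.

0.361 kg/m³

The peak of an instantaneous 1D plume sits at x = vt; there the Gaussian factor is 1 and C_max = M/(n_e·A·√(4πDt)), where n_e·A is the pore area the mass is dissolved in.
√(4πDt) = √(4π × 0.804 × 3.04) = 5.542 m, so C_max = 78.1/(0.41 × 95.1 × 5.542) = 0.361 kg/m³.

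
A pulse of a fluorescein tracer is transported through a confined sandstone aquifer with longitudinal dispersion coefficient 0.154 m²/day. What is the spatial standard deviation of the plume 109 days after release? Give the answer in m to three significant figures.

5.79 m

Dispersive spreading gives a Gaussian with σ² = 2Dt; advection only shifts the center.
σ = √(2 × 0.154 × 109) = 5.79 m.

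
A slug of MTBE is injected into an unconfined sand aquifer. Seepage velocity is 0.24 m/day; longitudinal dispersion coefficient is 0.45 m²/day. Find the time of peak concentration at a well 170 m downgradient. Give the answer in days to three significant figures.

701 days

For the 1D instantaneous-source solution, setting ∂C/∂t = 0 at fixed x gives v²t² + 2Dt − x² = 0, so t = (√(D² + v²x²) − D)/v².
√(D² + v²x²) = √(0.45² + 0.24² × 170²) = 40.80; v² = 0.0576.
t = (40.80 − 0.45)/0.0576 = 701 days (vs. the pure-advection estimate x/v = 708 d).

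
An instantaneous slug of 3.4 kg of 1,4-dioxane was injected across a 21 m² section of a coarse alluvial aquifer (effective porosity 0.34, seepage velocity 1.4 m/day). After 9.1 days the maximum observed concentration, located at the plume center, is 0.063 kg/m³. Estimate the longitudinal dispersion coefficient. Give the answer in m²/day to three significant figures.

0.500 m²/day

At the plume center C_max = M/(n_e·A·√(4πDt)), so D = M²/(4πt·(n_e·A·C_max)²).
n_e·A·C_max = 0.34 × 21 × 0.063 = 0.4498 kg/m.
D = 3.4²/(4π × 9.1 × 0.4498²) = 0.500 m²/day.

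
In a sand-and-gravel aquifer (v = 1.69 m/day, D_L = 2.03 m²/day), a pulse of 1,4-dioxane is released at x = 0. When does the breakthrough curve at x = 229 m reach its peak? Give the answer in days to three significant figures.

135 days

For the 1D instantaneous-source solution, setting ∂C/∂t = 0 at fixed x gives v²t² + 2Dt − x² = 0, so t = (√(D² + v²x²) − D)/v².
√(D² + v²x²) = √(2.03² + 1.69² × 229²) = 387.0; v² = 2.8561.
t = (387.0 − 2.03)/2.8561 = 135 days (vs. the pure-advection estimate x/v = 136 d).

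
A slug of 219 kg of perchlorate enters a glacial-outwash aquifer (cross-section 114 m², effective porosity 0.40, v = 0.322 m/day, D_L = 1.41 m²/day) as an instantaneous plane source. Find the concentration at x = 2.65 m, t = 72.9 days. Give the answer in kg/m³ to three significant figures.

For an instantaneous plane source, C(x,t) = M/(n_e·A·√(4πDt)) · exp(−(x−vt)²/(4Dt)), with n_e·A the pore (flow) area.
Plume center vt = 0.322 × 72.9 = 23.4738 m, so the well at 2.65 m is 20.8238 m upgradient of the peak.
√(4πDt) = 35.94 m, giving peak height M/(n_e·A·√(4πDt)) = 219/(0.40 × 114 × 35.94) = 0.1336 kg/m³.
(x−vt)²/(4Dt) = (-20.8238)²/(4 × 1.41 × 72.9) = 1.055; exp(−1.055) = 0.3482.
C = 0.1336 × 0.3482 = 0.0465 kg/m³.

0.0465 kg/m³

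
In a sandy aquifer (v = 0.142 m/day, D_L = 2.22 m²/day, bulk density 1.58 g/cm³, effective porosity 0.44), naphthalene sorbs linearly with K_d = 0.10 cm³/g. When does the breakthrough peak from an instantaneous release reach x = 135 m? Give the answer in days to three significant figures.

Retardation factor R = 1 + ρ_b·K_d/n = 1 + 1.58 × 0.10/0.44 = 1.359.
Sorption retards both mechanisms: v_R = v/R = 0.1045 m/day, D_R = D/R = 1.634 m²/day.
Peak time from v_R²t² + 2D_R t − x² = 0: t = (√(D_R² + v_R²x²) − D_R)/v_R².
√(D_R² + v_R²x²) = √(1.634² + 0.1045² × 135²) = 14.20; v_R² = 0.01092.
t = (14.20 − 1.634)/0.01092 = 1150 days.

1150 days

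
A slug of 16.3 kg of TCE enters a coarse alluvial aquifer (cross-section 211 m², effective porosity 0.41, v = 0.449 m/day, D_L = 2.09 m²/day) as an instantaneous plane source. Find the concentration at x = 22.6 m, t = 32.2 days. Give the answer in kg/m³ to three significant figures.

For an instantaneous plane source, C(x,t) = M/(n_e·A·√(4πDt)) · exp(−(x−vt)²/(4Dt)), with n_e·A the pore (flow) area.
Plume center vt = 0.449 × 32.2 = 14.4578 m, so the well at 22.6 m is 8.1422 m downgradient of the peak.
√(4πDt) = 29.08 m, giving peak height M/(n_e·A·√(4πDt)) = 16.3/(0.41 × 211 × 29.08) = 0.006479 kg/m³.
(x−vt)²/(4Dt) = (8.1422)²/(4 × 2.09 × 32.2) = 0.2463; exp(−0.2463) = 0.7817.
C = 0.006479 × 0.7817 = 0.00506 kg/m³.

0.00506 kg/m³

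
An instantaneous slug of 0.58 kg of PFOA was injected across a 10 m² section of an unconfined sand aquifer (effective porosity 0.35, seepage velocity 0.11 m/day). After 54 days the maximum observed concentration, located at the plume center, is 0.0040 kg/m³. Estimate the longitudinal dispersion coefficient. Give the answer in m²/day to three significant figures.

2.53 m²/day

At the plume center C_max = M/(n_e·A·√(4πDt)), so D = M²/(4πt·(n_e·A·C_max)²).
n_e·A·C_max = 0.35 × 10 × 0.0040 = 0.01400 kg/m.
D = 0.58²/(4π × 54 × 0.01400²) = 2.53 m²/day.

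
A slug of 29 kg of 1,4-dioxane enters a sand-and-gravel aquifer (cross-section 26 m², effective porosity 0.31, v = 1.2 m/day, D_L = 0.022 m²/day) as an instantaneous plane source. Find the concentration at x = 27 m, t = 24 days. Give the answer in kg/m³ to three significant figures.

For an instantaneous plane source, C(x,t) = M/(n_e·A·√(4πDt)) · exp(−(x−vt)²/(4Dt)), with n_e·A the pore (flow) area.
Plume center vt = 1.2 × 24 = 28.8 m, so the well at 27 m is 1.8 m upgradient of the peak.
√(4πDt) = 2.576 m, giving peak height M/(n_e·A·√(4πDt)) = 29/(0.31 × 26 × 2.576) = 1.397 kg/m³.
(x−vt)²/(4Dt) = (-1.8)²/(4 × 0.022 × 24) = 1.534; exp(−1.534) = 0.2157.
C = 1.397 × 0.2157 = 0.301 kg/m³.

0.301 kg/m³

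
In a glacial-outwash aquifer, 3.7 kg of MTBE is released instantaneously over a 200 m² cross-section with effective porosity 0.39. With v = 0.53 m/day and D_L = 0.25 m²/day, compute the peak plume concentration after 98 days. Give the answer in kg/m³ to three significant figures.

0.00270 kg/m³

The peak of an instantaneous 1D plume sits at x = vt; there the Gaussian factor is 1 and C_max = M/(n_e·A·√(4πDt)), where n_e·A is the pore area the mass is dissolved in.
√(4πDt) = √(4π × 0.25 × 98) = 17.55 m, so C_max = 3.7/(0.39 × 200 × 17.55) = 0.00270 kg/m³.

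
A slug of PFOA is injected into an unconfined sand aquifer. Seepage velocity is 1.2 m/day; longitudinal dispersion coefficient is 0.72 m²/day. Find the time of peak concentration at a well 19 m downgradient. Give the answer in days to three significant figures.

15.3 days

For the 1D instantaneous-source solution, setting ∂C/∂t = 0 at fixed x gives v²t² + 2Dt − x² = 0, so t = (√(D² + v²x²) − D)/v².
√(D² + v²x²) = √(0.72² + 1.2² × 19²) = 22.81; v² = 1.44.
t = (22.81 − 0.72)/1.44 = 15.3 days (vs. the pure-advection estimate x/v = 15.8 d).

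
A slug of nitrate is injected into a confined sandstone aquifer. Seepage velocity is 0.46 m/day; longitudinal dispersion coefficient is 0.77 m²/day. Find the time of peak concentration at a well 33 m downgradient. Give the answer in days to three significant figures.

68.2 days

For the 1D instantaneous-source solution, setting ∂C/∂t = 0 at fixed x gives v²t² + 2Dt − x² = 0, so t = (√(D² + v²x²) − D)/v².
√(D² + v²x²) = √(0.77² + 0.46² × 33²) = 15.20; v² = 0.2116.
t = (15.20 − 0.77)/0.2116 = 68.2 days (vs. the pure-advection estimate x/v = 71.7 d).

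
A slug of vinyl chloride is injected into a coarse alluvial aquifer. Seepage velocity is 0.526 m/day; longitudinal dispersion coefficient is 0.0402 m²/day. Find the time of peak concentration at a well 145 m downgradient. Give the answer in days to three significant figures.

For the 1D instantaneous-source solution, setting ∂C/∂t = 0 at fixed x gives v²t² + 2Dt − x² = 0, so t = (√(D² + v²x²) − D)/v².
√(D² + v²x²) = √(0.0402² + 0.526² × 145²) = 76.27; v² = 0.276676.
t = (76.27 − 0.0402)/0.276676 = 276 days (vs. the pure-advection estimate x/v = 276 d).

276 days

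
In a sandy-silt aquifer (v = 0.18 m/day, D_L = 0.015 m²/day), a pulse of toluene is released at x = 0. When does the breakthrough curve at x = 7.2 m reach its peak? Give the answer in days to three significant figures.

For the 1D instantaneous-source solution, setting ∂C/∂t = 0 at fixed x gives v²t² + 2Dt − x² = 0, so t = (√(D² + v²x²) − D)/v².
√(D² + v²x²) = √(0.015² + 0.18² × 7.2²) = 1.296; v² = 0.0324.
t = (1.296 − 0.015)/0.0324 = 39.5 days (vs. the pure-advection estimate x/v = 40.0 d).

39.5 days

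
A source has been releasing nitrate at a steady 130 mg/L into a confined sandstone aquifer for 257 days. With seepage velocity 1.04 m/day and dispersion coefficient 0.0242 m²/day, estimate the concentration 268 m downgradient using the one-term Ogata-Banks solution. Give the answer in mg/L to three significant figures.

54.5 mg/L

For a continuous step input, C/C₀ ≈ ½·erfc((x−vt)/(2√(Dt))).
vt = 1.04 × 257 = 267.28 m and 2√(Dt) = 2√(0.0242 × 257) = 4.988 m.
Argument (x−vt)/(2√(Dt)) = (268 − 267.28)/4.988 = 0.1443; ½·erfc(0.1443) = 0.4191.
C = 130 × 0.4191 = 54.5 mg/L.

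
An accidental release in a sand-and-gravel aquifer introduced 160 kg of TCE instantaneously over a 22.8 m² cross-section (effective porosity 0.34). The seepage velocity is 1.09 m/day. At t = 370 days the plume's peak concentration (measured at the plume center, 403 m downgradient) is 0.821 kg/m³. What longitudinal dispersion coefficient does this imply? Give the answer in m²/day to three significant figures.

At the plume center C_max = M/(n_e·A·√(4πDt)), so D = M²/(4πt·(n_e·A·C_max)²).
n_e·A·C_max = 0.34 × 22.8 × 0.821 = 6.364 kg/m.
D = 160²/(4π × 370 × 6.364²) = 0.136 m²/day.

0.136 m²/day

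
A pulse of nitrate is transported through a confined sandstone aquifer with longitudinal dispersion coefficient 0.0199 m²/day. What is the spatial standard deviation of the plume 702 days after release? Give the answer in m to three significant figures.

5.29 m

Dispersive spreading gives a Gaussian with σ² = 2Dt; advection only shifts the center.
σ = √(2 × 0.0199 × 702) = 5.29 m.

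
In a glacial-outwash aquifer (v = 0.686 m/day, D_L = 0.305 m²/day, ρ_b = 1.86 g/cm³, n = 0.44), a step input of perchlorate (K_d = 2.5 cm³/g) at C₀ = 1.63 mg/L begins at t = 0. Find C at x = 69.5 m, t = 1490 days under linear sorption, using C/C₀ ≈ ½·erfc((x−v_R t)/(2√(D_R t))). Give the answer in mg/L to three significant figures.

Retardation factor R = 1 + ρ_b·K_d/n = 1 + 1.86 × 2.5/0.44 = 11.57.
Sorption retards both mechanisms: v_R = v/R = 0.05929 m/day, D_R = D/R = 0.02636 m²/day.
v_R·t = 0.05929 × 1490 = 88.3421 m; 2√(D_R t) = 12.53 m; argument = (69.5 − 88.3421)/12.53 = -1.504.
C = C₀ × ½·erfc(-1.504) = 1.63 × 0.9833 = 1.60 mg/L.

1.60 mg/L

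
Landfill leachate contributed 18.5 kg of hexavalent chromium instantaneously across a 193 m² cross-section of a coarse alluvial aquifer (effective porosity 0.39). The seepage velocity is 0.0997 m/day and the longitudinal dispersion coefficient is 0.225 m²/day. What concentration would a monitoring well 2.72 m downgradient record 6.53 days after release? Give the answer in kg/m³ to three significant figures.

0.0276 kg/m³

For an instantaneous plane source, C(x,t) = M/(n_e·A·√(4πDt)) · exp(−(x−vt)²/(4Dt)), with n_e·A the pore (flow) area.
Plume center vt = 0.0997 × 6.53 = 0.651041 m, so the well at 2.72 m is 2.068959 m downgradient of the peak.
√(4πDt) = 4.297 m, giving peak height M/(n_e·A·√(4πDt)) = 18.5/(0.39 × 193 × 4.297) = 0.05720 kg/m³.
(x−vt)²/(4Dt) = (2.068959)²/(4 × 0.225 × 6.53) = 0.7284; exp(−0.7284) = 0.4827.
C = 0.05720 × 0.4827 = 0.0276 kg/m³.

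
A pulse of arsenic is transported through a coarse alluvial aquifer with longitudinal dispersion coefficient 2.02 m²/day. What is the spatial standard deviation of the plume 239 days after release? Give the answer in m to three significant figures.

31.1 m

Dispersive spreading gives a Gaussian with σ² = 2Dt; advection only shifts the center.
σ = √(2 × 2.02 × 239) = 31.1 m.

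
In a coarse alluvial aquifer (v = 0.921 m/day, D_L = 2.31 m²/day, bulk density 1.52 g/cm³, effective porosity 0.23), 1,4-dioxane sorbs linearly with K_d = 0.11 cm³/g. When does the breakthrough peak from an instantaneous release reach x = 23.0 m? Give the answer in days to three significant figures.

Retardation factor R = 1 + ρ_b·K_d/n = 1 + 1.52 × 0.11/0.23 = 1.727.
Sorption retards both mechanisms: v_R = v/R = 0.5333 m/day, D_R = D/R = 1.338 m²/day.
Peak time from v_R²t² + 2D_R t − x² = 0: t = (√(D_R² + v_R²x²) − D_R)/v_R².
√(D_R² + v_R²x²) = √(1.338² + 0.5333² × 23.0²) = 12.34; v_R² = 0.2844.
t = (12.34 − 1.338)/0.2844 = 38.7 days.

38.7 days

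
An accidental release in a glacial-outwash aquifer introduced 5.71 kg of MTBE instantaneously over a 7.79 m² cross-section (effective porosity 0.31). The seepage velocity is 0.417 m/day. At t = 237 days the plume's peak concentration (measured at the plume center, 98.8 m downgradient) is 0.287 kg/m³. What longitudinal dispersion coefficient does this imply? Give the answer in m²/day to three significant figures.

At the plume center C_max = M/(n_e·A·√(4πDt)), so D = M²/(4πt·(n_e·A·C_max)²).
n_e·A·C_max = 0.31 × 7.79 × 0.287 = 0.6931 kg/m.
D = 5.71²/(4π × 237 × 0.6931²) = 0.0228 m²/day.

0.0228 m²/day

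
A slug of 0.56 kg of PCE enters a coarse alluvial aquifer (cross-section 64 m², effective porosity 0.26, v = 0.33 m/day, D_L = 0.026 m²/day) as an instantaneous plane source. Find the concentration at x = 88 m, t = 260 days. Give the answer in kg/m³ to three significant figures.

0.00305 kg/m³

For an instantaneous plane source, C(x,t) = M/(n_e·A·√(4πDt)) · exp(−(x−vt)²/(4Dt)), with n_e·A the pore (flow) area.
Plume center vt = 0.33 × 260 = 85.8 m, so the well at 88 m is 2.2 m downgradient of the peak.
√(4πDt) = 9.217 m, giving peak height M/(n_e·A·√(4πDt)) = 0.56/(0.26 × 64 × 9.217) = 0.003651 kg/m³.
(x−vt)²/(4Dt) = (2.2)²/(4 × 0.026 × 260) = 0.1790; exp(−0.1790) = 0.8361.
C = 0.003651 × 0.8361 = 0.00305 kg/m³.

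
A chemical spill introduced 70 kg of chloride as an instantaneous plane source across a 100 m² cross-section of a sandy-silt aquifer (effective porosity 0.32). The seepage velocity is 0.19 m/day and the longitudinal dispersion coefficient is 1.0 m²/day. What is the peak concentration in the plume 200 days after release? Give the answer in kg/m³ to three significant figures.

0.0436 kg/m³

The peak of an instantaneous 1D plume sits at x = vt; there the Gaussian factor is 1 and C_max = M/(n_e·A·√(4πDt)), where n_e·A is the pore area the mass is dissolved in.
√(4πDt) = √(4π × 1.0 × 200) = 50.13 m, so C_max = 70/(0.32 × 100 × 50.13) = 0.0436 kg/m³.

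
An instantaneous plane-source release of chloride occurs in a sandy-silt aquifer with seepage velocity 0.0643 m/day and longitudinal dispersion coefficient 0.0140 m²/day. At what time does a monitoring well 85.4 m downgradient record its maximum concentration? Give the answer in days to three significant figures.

1320 days

For the 1D instantaneous-source solution, setting ∂C/∂t = 0 at fixed x gives v²t² + 2Dt − x² = 0, so t = (√(D² + v²x²) − D)/v².
√(D² + v²x²) = √(0.0140² + 0.0643² × 85.4²) = 5.491; v² = 0.00413449.
t = (5.491 − 0.0140)/0.00413449 = 1320 days (vs. the pure-advection estimate x/v = 1330 d).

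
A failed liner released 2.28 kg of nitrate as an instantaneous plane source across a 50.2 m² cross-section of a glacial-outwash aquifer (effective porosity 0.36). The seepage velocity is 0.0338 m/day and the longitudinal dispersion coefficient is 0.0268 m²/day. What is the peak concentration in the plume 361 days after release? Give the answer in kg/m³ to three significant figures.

0.0114 kg/m³

The peak of an instantaneous 1D plume sits at x = vt; there the Gaussian factor is 1 and C_max = M/(n_e·A·√(4πDt)), where n_e·A is the pore area the mass is dissolved in.
√(4πDt) = √(4π × 0.0268 × 361) = 11.03 m, so C_max = 2.28/(0.36 × 50.2 × 11.03) = 0.0114 kg/m³.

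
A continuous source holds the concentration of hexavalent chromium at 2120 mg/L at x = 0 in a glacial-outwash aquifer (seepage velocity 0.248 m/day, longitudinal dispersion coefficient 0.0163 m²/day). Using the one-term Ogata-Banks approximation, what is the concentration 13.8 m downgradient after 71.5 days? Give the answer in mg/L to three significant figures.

For a continuous step input, C/C₀ ≈ ½·erfc((x−vt)/(2√(Dt))).
vt = 0.248 × 71.5 = 17.732 m and 2√(Dt) = 2√(0.0163 × 71.5) = 2.159 m.
Argument (x−vt)/(2√(Dt)) = (13.8 − 17.732)/2.159 = -1.821; ½·erfc(-1.821) = 0.9950.
C = 2120 × 0.9950 = 2110 mg/L.

2110 mg/L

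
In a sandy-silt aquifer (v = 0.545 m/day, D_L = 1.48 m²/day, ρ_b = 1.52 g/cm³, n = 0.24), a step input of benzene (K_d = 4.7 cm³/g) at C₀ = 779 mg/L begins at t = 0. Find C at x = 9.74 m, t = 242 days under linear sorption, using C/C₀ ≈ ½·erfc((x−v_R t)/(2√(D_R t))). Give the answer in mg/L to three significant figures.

Retardation factor R = 1 + ρ_b·K_d/n = 1 + 1.52 × 4.7/0.24 = 30.77.
Sorption retards both mechanisms: v_R = v/R = 0.01771 m/day, D_R = D/R = 0.04810 m²/day.
v_R·t = 0.01771 × 242 = 4.28582 m; 2√(D_R t) = 6.824 m; argument = (9.74 − 4.28582)/6.824 = 0.7993.
C = C₀ × ½·erfc(0.7993) = 779 × 0.1292 = 101 mg/L.

101 mg/L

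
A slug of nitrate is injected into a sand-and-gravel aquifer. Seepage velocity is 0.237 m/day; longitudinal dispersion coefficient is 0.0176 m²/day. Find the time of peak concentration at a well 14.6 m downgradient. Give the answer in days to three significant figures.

61.3 days

For the 1D instantaneous-source solution, setting ∂C/∂t = 0 at fixed x gives v²t² + 2Dt − x² = 0, so t = (√(D² + v²x²) − D)/v².
√(D² + v²x²) = √(0.0176² + 0.237² × 14.6²) = 3.460; v² = 0.056169.
t = (3.460 − 0.0176)/0.056169 = 61.3 days (vs. the pure-advection estimate x/v = 61.6 d).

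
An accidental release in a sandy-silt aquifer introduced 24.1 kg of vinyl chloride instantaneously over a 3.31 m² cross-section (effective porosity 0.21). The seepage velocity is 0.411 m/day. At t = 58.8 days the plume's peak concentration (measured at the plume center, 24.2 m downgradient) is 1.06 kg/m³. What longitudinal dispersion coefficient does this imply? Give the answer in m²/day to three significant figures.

1.45 m²/day

At the plume center C_max = M/(n_e·A·√(4πDt)), so D = M²/(4πt·(n_e·A·C_max)²).
n_e·A·C_max = 0.21 × 3.31 × 1.06 = 0.7368 kg/m.
D = 24.1²/(4π × 58.8 × 0.7368²) = 1.45 m²/day.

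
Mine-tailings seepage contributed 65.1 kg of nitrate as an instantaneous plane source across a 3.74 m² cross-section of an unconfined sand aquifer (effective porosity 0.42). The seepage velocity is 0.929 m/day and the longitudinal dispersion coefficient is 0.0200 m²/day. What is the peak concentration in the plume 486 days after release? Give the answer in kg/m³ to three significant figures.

The peak of an instantaneous 1D plume sits at x = vt; there the Gaussian factor is 1 and C_max = M/(n_e·A·√(4πDt)), where n_e·A is the pore area the mass is dissolved in.
√(4πDt) = √(4π × 0.0200 × 486) = 11.05 m, so C_max = 65.1/(0.42 × 3.74 × 11.05) = 3.75 kg/m³.

3.75 kg/m³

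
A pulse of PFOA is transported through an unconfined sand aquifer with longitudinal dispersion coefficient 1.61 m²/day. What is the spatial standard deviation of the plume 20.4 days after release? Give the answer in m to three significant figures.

Dispersive spreading gives a Gaussian with σ² = 2Dt; advection only shifts the center.
σ = √(2 × 1.61 × 20.4) = 8.10 m.

8.10 m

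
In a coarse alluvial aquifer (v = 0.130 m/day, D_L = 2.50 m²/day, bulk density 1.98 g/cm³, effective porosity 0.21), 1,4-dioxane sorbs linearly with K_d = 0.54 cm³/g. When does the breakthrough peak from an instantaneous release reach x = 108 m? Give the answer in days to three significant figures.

4240 days

Retardation factor R = 1 + ρ_b·K_d/n = 1 + 1.98 × 0.54/0.21 = 6.091.
Sorption retards both mechanisms: v_R = v/R = 0.02134 m/day, D_R = D/R = 0.4104 m²/day.
Peak time from v_R²t² + 2D_R t − x² = 0: t = (√(D_R² + v_R²x²) − D_R)/v_R².
√(D_R² + v_R²x²) = √(0.4104² + 0.02134² × 108²) = 2.341; v_R² = 0.0004554.
t = (2.341 − 0.4104)/0.0004554 = 4240 days.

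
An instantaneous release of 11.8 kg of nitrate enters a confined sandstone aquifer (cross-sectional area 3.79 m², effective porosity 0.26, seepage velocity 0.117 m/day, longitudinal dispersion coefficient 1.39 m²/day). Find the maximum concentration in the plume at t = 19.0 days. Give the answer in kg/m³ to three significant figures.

0.657 kg/m³

The peak of an instantaneous 1D plume sits at x = vt; there the Gaussian factor is 1 and C_max = M/(n_e·A·√(4πDt)), where n_e·A is the pore area the mass is dissolved in.
√(4πDt) = √(4π × 1.39 × 19.0) = 18.22 m, so C_max = 11.8/(0.26 × 3.79 × 18.22) = 0.657 kg/m³.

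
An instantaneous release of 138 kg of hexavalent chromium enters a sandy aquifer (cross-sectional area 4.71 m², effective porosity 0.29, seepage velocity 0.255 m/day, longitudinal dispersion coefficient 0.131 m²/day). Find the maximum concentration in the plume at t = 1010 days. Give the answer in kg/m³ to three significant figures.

2.48 kg/m³

The peak of an instantaneous 1D plume sits at x = vt; there the Gaussian factor is 1 and C_max = M/(n_e·A·√(4πDt)), where n_e·A is the pore area the mass is dissolved in.
√(4πDt) = √(4π × 0.131 × 1010) = 40.78 m, so C_max = 138/(0.29 × 4.71 × 40.78) = 2.48 kg/m³.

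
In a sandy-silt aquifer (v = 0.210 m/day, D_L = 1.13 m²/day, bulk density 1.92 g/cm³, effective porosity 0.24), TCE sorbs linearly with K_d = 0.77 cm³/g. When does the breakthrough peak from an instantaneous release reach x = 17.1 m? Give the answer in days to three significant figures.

Retardation factor R = 1 + ρ_b·K_d/n = 1 + 1.92 × 0.77/0.24 = 7.160.
Sorption retards both mechanisms: v_R = v/R = 0.02933 m/day, D_R = D/R = 0.1578 m²/day.
Peak time from v_R²t² + 2D_R t − x² = 0: t = (√(D_R² + v_R²x²) − D_R)/v_R².
√(D_R² + v_R²x²) = √(0.1578² + 0.02933² × 17.1²) = 0.5258; v_R² = 0.0008602.
t = (0.5258 − 0.1578)/0.0008602 = 428 days.

428 days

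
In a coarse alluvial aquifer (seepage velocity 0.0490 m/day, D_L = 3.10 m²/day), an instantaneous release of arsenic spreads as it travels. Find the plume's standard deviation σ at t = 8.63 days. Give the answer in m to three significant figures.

7.31 m

Dispersive spreading gives a Gaussian with σ² = 2Dt; advection only shifts the center.
σ = √(2 × 3.10 × 8.63) = 7.31 m.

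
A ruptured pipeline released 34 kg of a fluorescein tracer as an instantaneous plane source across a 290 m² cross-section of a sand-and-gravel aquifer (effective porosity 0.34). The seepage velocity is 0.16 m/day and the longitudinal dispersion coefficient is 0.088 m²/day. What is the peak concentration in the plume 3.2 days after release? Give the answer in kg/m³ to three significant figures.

0.183 kg/m³

The peak of an instantaneous 1D plume sits at x = vt; there the Gaussian factor is 1 and C_max = M/(n_e·A·√(4πDt)), where n_e·A is the pore area the mass is dissolved in.
√(4πDt) = √(4π × 0.088 × 3.2) = 1.881 m, so C_max = 34/(0.34 × 290 × 1.881) = 0.183 kg/m³.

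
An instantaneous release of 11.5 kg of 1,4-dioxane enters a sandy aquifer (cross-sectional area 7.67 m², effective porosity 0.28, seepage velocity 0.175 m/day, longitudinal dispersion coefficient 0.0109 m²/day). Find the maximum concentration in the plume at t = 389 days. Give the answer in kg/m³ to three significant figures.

The peak of an instantaneous 1D plume sits at x = vt; there the Gaussian factor is 1 and C_max = M/(n_e·A·√(4πDt)), where n_e·A is the pore area the mass is dissolved in.
√(4πDt) = √(4π × 0.0109 × 389) = 7.299 m, so C_max = 11.5/(0.28 × 7.67 × 7.299) = 0.734 kg/m³.

0.734 kg/m³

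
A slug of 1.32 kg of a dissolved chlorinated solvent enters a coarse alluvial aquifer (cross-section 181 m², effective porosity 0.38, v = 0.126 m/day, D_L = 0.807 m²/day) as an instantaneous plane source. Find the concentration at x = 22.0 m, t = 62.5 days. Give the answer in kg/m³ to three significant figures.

0.000284 kg/m³

For an instantaneous plane source, C(x,t) = M/(n_e·A·√(4πDt)) · exp(−(x−vt)²/(4Dt)), with n_e·A the pore (flow) area.
Plume center vt = 0.126 × 62.5 = 7.875 m, so the well at 22.0 m is 14.125 m downgradient of the peak.
√(4πDt) = 25.18 m, giving peak height M/(n_e·A·√(4πDt)) = 1.32/(0.38 × 181 × 25.18) = 0.0007622 kg/m³.
(x−vt)²/(4Dt) = (14.125)²/(4 × 0.807 × 62.5) = 0.9889; exp(−0.9889) = 0.3720.
C = 0.0007622 × 0.3720 = 0.000284 kg/m³.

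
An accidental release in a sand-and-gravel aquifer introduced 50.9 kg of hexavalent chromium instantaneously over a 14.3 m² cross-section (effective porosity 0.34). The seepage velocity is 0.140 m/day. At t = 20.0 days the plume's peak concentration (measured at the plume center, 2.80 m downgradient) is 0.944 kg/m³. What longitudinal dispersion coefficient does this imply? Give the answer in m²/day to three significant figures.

At the plume center C_max = M/(n_e·A·√(4πDt)), so D = M²/(4πt·(n_e·A·C_max)²).
n_e·A·C_max = 0.34 × 14.3 × 0.944 = 4.590 kg/m.
D = 50.9²/(4π × 20.0 × 4.590²) = 0.489 m²/day.

0.489 m²/day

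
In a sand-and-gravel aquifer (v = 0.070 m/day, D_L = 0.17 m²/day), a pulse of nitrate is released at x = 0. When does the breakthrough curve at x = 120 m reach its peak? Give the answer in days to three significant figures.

1680 days

For the 1D instantaneous-source solution, setting ∂C/∂t = 0 at fixed x gives v²t² + 2Dt − x² = 0, so t = (√(D² + v²x²) − D)/v².
√(D² + v²x²) = √(0.17² + 0.070² × 120²) = 8.402; v² = 0.0049.
t = (8.402 − 0.17)/0.0049 = 1680 days (vs. the pure-advection estimate x/v = 1710 d).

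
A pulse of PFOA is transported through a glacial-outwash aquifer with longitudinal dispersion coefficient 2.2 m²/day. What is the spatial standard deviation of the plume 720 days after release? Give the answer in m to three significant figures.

Dispersive spreading gives a Gaussian with σ² = 2Dt; advection only shifts the center.
σ = √(2 × 2.2 × 720) = 56.3 m.

56.3 m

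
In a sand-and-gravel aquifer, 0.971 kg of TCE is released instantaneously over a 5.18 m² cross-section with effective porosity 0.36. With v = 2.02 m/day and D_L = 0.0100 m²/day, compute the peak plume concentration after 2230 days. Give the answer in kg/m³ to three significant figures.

The peak of an instantaneous 1D plume sits at x = vt; there the Gaussian factor is 1 and C_max = M/(n_e·A·√(4πDt)), where n_e·A is the pore area the mass is dissolved in.
√(4πDt) = √(4π × 0.0100 × 2230) = 16.74 m, so C_max = 0.971/(0.36 × 5.18 × 16.74) = 0.0311 kg/m³.

0.0311 kg/m³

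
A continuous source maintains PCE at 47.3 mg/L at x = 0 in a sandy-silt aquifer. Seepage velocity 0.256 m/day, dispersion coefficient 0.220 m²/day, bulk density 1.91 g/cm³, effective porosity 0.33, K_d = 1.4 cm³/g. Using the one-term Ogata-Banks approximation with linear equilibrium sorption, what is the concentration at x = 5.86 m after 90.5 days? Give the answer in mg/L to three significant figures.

2.67 mg/L

Retardation factor R = 1 + ρ_b·K_d/n = 1 + 1.91 × 1.4/0.33 = 9.103.
Sorption retards both mechanisms: v_R = v/R = 0.02812 m/day, D_R = D/R = 0.02417 m²/day.
v_R·t = 0.02812 × 90.5 = 2.54486 m; 2√(D_R t) = 2.958 m; argument = (5.86 − 2.54486)/2.958 = 1.121.
C = C₀ × ½·erfc(1.121) = 47.3 × 0.05645 = 2.67 mg/L.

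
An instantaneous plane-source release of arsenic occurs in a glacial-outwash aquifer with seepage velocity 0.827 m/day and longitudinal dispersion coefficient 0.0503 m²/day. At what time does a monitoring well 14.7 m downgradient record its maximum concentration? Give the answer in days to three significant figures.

For the 1D instantaneous-source solution, setting ∂C/∂t = 0 at fixed x gives v²t² + 2Dt − x² = 0, so t = (√(D² + v²x²) − D)/v².
√(D² + v²x²) = √(0.0503² + 0.827² × 14.7²) = 12.16; v² = 0.683929.
t = (12.16 − 0.0503)/0.683929 = 17.7 days (vs. the pure-advection estimate x/v = 17.8 d).

17.7 days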